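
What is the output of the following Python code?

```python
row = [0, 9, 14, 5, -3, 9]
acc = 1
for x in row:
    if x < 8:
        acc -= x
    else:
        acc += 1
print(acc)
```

2

x=0: <8, acc = 1-0 = 1
x=9: not <8, acc = 1+1 = 2
x=14: not <8, acc = 2+1 = 3
x=5: <8, acc = 3-5 = -2
x=-3: <8, acc = (-2)-(-3) = 1
x=9: not <8, acc = 1+1 = 2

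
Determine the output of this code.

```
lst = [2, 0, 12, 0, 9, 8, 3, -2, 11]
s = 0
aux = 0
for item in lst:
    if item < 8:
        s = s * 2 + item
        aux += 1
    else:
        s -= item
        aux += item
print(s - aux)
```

-184

item=2: <8, s = 0*2+2 = 2; aux=1
item=0: <8, s = 2*2+0 = 4; aux=2
item=12: not <8, s = 4-12 = -8; aux=14
item=0: <8, s = (-8)*2+0 = -16; aux=15
item=9: not <8, s = (-16)-9 = -25; aux=24
item=8: not <8, s = (-25)-8 = -33; aux=32
item=3: <8, s = (-33)*2+3 = -63; aux=33
item=-2: <8, s = (-63)*2+(-2) = -128; aux=34
item=11: not <8, s = (-128)-11 = -139; aux=45
s-aux = (-139)-45 = -184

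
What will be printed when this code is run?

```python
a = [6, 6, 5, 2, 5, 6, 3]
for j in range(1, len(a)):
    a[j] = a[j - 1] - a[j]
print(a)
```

j=1: a[1] = 6-6 = 0 → [6, 0, 5, 2, 5, 6, 3]
j=2: a[2] = 0-5 = -5 → [6, 0, -5, 2, 5, 6, 3]
j=3: a[3] = (-5)-2 = -7 → [6, 0, -5, -7, 5, 6, 3]
j=4: a[4] = (-7)-5 = -12 → [6, 0, -5, -7, -12, 6, 3]
j=5: a[5] = (-12)-6 = -18 → [6, 0, -5, -7, -12, -18, 3]
j=6: a[6] = (-18)-3 = -21 → [6, 0, -5, -7, -12, -18, -21]

[6, 0, -5, -7, -12, -18, -21]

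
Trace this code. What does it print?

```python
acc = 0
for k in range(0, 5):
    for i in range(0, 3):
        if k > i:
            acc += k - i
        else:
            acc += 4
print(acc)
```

k=0,i=0: not 0>0, acc = 0+4 = 4
k=0,i=1: not 0>1, acc = 4+4 = 8
k=0,i=2: not 0>2, acc = 8+4 = 12
k=1,i=0: 1>0, acc = 12+1 = 13
k=1,i=1: not 1>1, acc = 13+4 = 17
k=1,i=2: not 1>2, acc = 17+4 = 21
k=2,i=0: 2>0, acc = 21+2 = 23
k=2,i=1: 2>1, acc = 23+1 = 24
k=2,i=2: not 2>2, acc = 24+4 = 28
k=3,i=0: 3>0, acc = 28+3 = 31
k=3,i=1: 3>1, acc = 31+2 = 33
k=3,i=2: 3>2, acc = 33+1 = 34
k=4,i=0: 4>0, acc = 34+4 = 38
k=4,i=1: 4>1, acc = 38+3 = 41
k=4,i=2: 4>2, acc = 41+2 = 43

43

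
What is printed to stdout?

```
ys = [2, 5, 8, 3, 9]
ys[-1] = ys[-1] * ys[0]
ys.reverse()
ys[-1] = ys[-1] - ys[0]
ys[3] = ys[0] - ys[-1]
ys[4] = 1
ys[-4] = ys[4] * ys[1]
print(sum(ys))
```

64

ys[-1] = ys[-1]*ys[0] = 9*2 = 18 → [2, 5, 8, 3, 18]
reverse → [18, 3, 8, 5, 2]
ys[-1] = ys[-1]-ys[0] = 2-18 = -16 → [18, 3, 8, 5, -16]
ys[3] = ys[0]-ys[-1] = 18-(-16) = 34 → [18, 3, 8, 34, -16]
ys[4] = 1 → [18, 3, 8, 34, 1]
ys[-4] = ys[4]*ys[1] = 1*3 = 3 → [18, 3, 8, 34, 1]
sum = 64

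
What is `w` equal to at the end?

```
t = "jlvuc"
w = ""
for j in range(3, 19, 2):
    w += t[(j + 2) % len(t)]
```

'jvclujvc'

j=3: add t[0]='j' → 'j'
j=5: add t[2]='v' → 'jv'
j=7: add t[4]='c' → 'jvc'
j=9: add t[1]='l' → 'jvcl'
j=11: add t[3]='u' → 'jvclu'
j=13: add t[0]='j' → 'jvcluj'
j=15: add t[2]='v' → 'jvclujv'
j=17: add t[4]='c' → 'jvclujvc'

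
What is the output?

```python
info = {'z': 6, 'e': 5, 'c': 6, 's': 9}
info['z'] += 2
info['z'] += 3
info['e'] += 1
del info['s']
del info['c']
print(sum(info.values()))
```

info['z'] = 6+2 = 8 → {'z': 8, 'e': 5, 'c': 6, 's': 9}
info['z'] = 8+3 = 11 → {'z': 11, 'e': 5, 'c': 6, 's': 9}
info['e'] = 5+1 = 6 → {'z': 11, 'e': 6, 'c': 6, 's': 9}
del 's' → {'z': 11, 'e': 6, 'c': 6}
del 'c' → {'z': 11, 'e': 6}
sum of values = 17

17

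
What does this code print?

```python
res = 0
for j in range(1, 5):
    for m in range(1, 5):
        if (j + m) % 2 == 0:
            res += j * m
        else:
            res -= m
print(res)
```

j=1,m=1: even sum, res = 0+1 = 1
j=1,m=2: odd sum, res = 1-2 = -1
j=1,m=3: even sum, res = (-1)+3 = 2
j=1,m=4: odd sum, res = 2-4 = -2
j=2,m=1: odd sum, res = (-2)-1 = -3
j=2,m=2: even sum, res = (-3)+4 = 1
j=2,m=3: odd sum, res = 1-3 = -2
j=2,m=4: even sum, res = (-2)+8 = 6
j=3,m=1: even sum, res = 6+3 = 9
j=3,m=2: odd sum, res = 9-2 = 7
j=3,m=3: even sum, res = 7+9 = 16
j=3,m=4: odd sum, res = 16-4 = 12
j=4,m=1: odd sum, res = 12-1 = 11
j=4,m=2: even sum, res = 11+8 = 19
j=4,m=3: odd sum, res = 19-3 = 16
j=4,m=4: even sum, res = 16+16 = 32

32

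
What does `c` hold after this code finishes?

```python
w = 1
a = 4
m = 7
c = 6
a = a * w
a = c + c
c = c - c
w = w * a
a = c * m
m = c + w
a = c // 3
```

0

a = 4*1 = 4
a = 6+6 = 12
c = 6-6 = 0
w = 1*12 = 12
a = 0*7 = 0
m = 0+12 = 12
a = 0//3 = 0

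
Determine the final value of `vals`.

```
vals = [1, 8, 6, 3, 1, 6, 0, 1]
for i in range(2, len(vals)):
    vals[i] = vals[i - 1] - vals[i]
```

i=2: vals[2] = 8-6 = 2 → [1, 8, 2, 3, 1, 6, 0, 1]
i=3: vals[3] = 2-3 = -1 → [1, 8, 2, -1, 1, 6, 0, 1]
i=4: vals[4] = (-1)-1 = -2 → [1, 8, 2, -1, -2, 6, 0, 1]
i=5: vals[5] = (-2)-6 = -8 → [1, 8, 2, -1, -2, -8, 0, 1]
i=6: vals[6] = (-8)-0 = -8 → [1, 8, 2, -1, -2, -8, -8, 1]
i=7: vals[7] = (-8)-1 = -9 → [1, 8, 2, -1, -2, -8, -8, -9]

[1, 8, 2, -1, -2, -8, -8, -9]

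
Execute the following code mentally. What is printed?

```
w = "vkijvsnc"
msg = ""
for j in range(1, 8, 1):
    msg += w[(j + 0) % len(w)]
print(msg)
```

j=1: add w[1]='k' → 'k'
j=2: add w[2]='i' → 'ki'
j=3: add w[3]='j' → 'kij'
j=4: add w[4]='v' → 'kijv'
j=5: add w[5]='s' → 'kijvs'
j=6: add w[6]='n' → 'kijvsn'
j=7: add w[7]='c' → 'kijvsnc'

kijvsnc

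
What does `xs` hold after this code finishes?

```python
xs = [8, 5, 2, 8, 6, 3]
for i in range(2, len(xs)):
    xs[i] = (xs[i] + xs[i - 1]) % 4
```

i=2: xs[2] = (2+5)%4 = 3 → [8, 5, 3, 8, 6, 3]
i=3: xs[3] = (8+3)%4 = 3 → [8, 5, 3, 3, 6, 3]
i=4: xs[4] = (6+3)%4 = 1 → [8, 5, 3, 3, 1, 3]
i=5: xs[5] = (3+1)%4 = 0 → [8, 5, 3, 3, 1, 0]

[8, 5, 3, 3, 1, 0]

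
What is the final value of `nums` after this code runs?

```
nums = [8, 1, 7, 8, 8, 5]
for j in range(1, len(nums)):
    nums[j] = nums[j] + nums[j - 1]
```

[8, 9, 16, 24, 32, 37]

j=1: nums[1] = 1+8 = 9 → [8, 9, 7, 8, 8, 5]
j=2: nums[2] = 7+9 = 16 → [8, 9, 16, 8, 8, 5]
j=3: nums[3] = 8+16 = 24 → [8, 9, 16, 24, 8, 5]
j=4: nums[4] = 8+24 = 32 → [8, 9, 16, 24, 32, 5]
j=5: nums[5] = 5+32 = 37 → [8, 9, 16, 24, 32, 37]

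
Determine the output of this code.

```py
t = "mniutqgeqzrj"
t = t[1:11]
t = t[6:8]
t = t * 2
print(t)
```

slice [1:11] → 'niutqgeqzr'
slice [6:8] → 'eq'
repeat ×2 → 'eqeq'

eqeq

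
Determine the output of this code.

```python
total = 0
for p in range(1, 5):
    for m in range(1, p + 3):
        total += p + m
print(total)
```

p=1,m=1: total = 0+2 = 2
p=1,m=2: total = 2+3 = 5
p=1,m=3: total = 5+4 = 9
p=2,m=1: total = 9+3 = 12
p=2,m=2: total = 12+4 = 16
p=2,m=3: total = 16+5 = 21
p=2,m=4: total = 21+6 = 27
p=3,m=1: total = 27+4 = 31
p=3,m=2: total = 31+5 = 36
p=3,m=3: total = 36+6 = 42
p=3,m=4: total = 42+7 = 49
p=3,m=5: total = 49+8 = 57
p=4,m=1: total = 57+5 = 62
p=4,m=2: total = 62+6 = 68
p=4,m=3: total = 68+7 = 75
p=4,m=4: total = 75+8 = 83
p=4,m=5: total = 83+9 = 92
p=4,m=6: total = 92+10 = 102

102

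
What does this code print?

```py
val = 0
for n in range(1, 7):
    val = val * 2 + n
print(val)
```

120

n=1: val = 0*2+1 = 1
n=2: val = 1*2+2 = 4
n=3: val = 4*2+3 = 11
n=4: val = 11*2+4 = 26
n=5: val = 26*2+5 = 57
n=6: val = 57*2+6 = 120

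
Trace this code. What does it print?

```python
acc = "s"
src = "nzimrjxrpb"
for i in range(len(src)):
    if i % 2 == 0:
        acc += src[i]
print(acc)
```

snirxp

i=0: add 'n' → 'sn'
i=1: skip
i=2: add 'i' → 'sni'
i=3: skip
i=4: add 'r' → 'snir'
i=5: skip
i=6: add 'x' → 'snirx'
i=7: skip
i=8: add 'p' → 'snirxp'
i=9: skip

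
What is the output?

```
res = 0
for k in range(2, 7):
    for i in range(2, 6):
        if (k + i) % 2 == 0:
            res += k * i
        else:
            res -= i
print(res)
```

k=2,i=2: even sum, res = 0+4 = 4
k=2,i=3: odd sum, res = 4-3 = 1
k=2,i=4: even sum, res = 1+8 = 9
k=2,i=5: odd sum, res = 9-5 = 4
k=3,i=2: odd sum, res = 4-2 = 2
k=3,i=3: even sum, res = 2+9 = 11
k=3,i=4: odd sum, res = 11-4 = 7
k=3,i=5: even sum, res = 7+15 = 22
k=4,i=2: even sum, res = 22+8 = 30
k=4,i=3: odd sum, res = 30-3 = 27
k=4,i=4: even sum, res = 27+16 = 43
k=4,i=5: odd sum, res = 43-5 = 38
k=5,i=2: odd sum, res = 38-2 = 36
k=5,i=3: even sum, res = 36+15 = 51
k=5,i=4: odd sum, res = 51-4 = 47
k=5,i=5: even sum, res = 47+25 = 72
k=6,i=2: even sum, res = 72+12 = 84
k=6,i=3: odd sum, res = 84-3 = 81
k=6,i=4: even sum, res = 81+24 = 105
k=6,i=5: odd sum, res = 105-5 = 100

100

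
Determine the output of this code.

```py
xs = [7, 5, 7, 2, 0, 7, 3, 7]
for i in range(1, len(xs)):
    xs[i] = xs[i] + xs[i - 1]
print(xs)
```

i=1: xs[1] = 5+7 = 12 → [7, 12, 7, 2, 0, 7, 3, 7]
i=2: xs[2] = 7+12 = 19 → [7, 12, 19, 2, 0, 7, 3, 7]
i=3: xs[3] = 2+19 = 21 → [7, 12, 19, 21, 0, 7, 3, 7]
i=4: xs[4] = 0+21 = 21 → [7, 12, 19, 21, 21, 7, 3, 7]
i=5: xs[5] = 7+21 = 28 → [7, 12, 19, 21, 21, 28, 3, 7]
i=6: xs[6] = 3+28 = 31 → [7, 12, 19, 21, 21, 28, 31, 7]
i=7: xs[7] = 7+31 = 38 → [7, 12, 19, 21, 21, 28, 31, 38]

[7, 12, 19, 21, 21, 28, 31, 38]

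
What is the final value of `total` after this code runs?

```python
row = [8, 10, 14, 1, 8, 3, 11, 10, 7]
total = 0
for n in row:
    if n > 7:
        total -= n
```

-61

n=8: >7, total = 0-8 = -8
n=10: >7, total = (-8)-10 = -18
n=14: >7, total = (-18)-14 = -32
n=1: not >7
n=8: >7, total = (-32)-8 = -40
n=3: not >7
n=11: >7, total = (-40)-11 = -51
n=10: >7, total = (-51)-10 = -61
n=7: not >7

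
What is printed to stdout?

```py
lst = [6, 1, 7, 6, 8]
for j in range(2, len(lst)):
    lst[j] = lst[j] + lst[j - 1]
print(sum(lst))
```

51

j=2: lst[2] = 7+1 = 8 → [6, 1, 8, 6, 8]
j=3: lst[3] = 6+8 = 14 → [6, 1, 8, 14, 8]
j=4: lst[4] = 8+14 = 22 → [6, 1, 8, 14, 22]
sum = 51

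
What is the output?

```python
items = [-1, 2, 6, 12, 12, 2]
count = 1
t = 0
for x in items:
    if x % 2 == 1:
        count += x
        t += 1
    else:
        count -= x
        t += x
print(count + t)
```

1

x=-1: odd, count = 1+(-1) = 0; t=1
x=2: not odd, count = 0-2 = -2; t=3
x=6: not odd, count = (-2)-6 = -8; t=9
x=12: not odd, count = (-8)-12 = -20; t=21
x=12: not odd, count = (-20)-12 = -32; t=33
x=2: not odd, count = (-32)-2 = -34; t=35
count+t = (-34)+35 = 1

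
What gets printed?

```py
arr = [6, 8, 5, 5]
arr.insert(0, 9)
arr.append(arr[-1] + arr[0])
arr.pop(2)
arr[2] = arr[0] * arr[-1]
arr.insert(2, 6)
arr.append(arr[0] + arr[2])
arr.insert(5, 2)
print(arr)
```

[9, 6, 6, 126, 5, 2, 14, 15]

insert 9 at 0 → [9, 6, 8, 5, 5]
append arr[-1]+arr[0] = 5+9 = 14 → [9, 6, 8, 5, 5, 14]
pop(2) removes 8 → [9, 6, 5, 5, 14]
arr[2] = arr[0]*arr[-1] = 9*14 = 126 → [9, 6, 126, 5, 14]
insert 6 at 2 → [9, 6, 6, 126, 5, 14]
append arr[0]+arr[2] = 9+6 = 15 → [9, 6, 6, 126, 5, 14, 15]
insert 2 at 5 → [9, 6, 6, 126, 5, 2, 14, 15]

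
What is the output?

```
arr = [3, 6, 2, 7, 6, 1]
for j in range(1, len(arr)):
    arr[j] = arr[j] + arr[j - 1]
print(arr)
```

[3, 9, 11, 18, 24, 25]

j=1: arr[1] = 6+3 = 9 → [3, 9, 2, 7, 6, 1]
j=2: arr[2] = 2+9 = 11 → [3, 9, 11, 7, 6, 1]
j=3: arr[3] = 7+11 = 18 → [3, 9, 11, 18, 6, 1]
j=4: arr[4] = 6+18 = 24 → [3, 9, 11, 18, 24, 1]
j=5: arr[5] = 1+24 = 25 → [3, 9, 11, 18, 24, 25]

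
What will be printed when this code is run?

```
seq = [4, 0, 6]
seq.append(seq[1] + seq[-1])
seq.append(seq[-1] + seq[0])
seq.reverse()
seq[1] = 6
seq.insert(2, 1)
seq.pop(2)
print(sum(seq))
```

append seq[1]+seq[-1] = 0+6 = 6 → [4, 0, 6, 6]
append seq[-1]+seq[0] = 6+4 = 10 → [4, 0, 6, 6, 10]
reverse → [10, 6, 6, 0, 4]
seq[1] = 6 → [10, 6, 6, 0, 4]
insert 1 at 2 → [10, 6, 1, 6, 0, 4]
pop(2) removes 1 → [10, 6, 6, 0, 4]
sum = 26

26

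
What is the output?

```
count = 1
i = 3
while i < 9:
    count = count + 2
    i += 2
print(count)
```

7

i=3: count = 1+2 = 3
i=5: count = 3+2 = 5
i=7: count = 5+2 = 7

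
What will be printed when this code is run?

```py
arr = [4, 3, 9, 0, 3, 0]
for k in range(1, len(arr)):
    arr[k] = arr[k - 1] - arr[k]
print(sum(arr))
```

-33

k=1: arr[1] = 4-3 = 1 → [4, 1, 9, 0, 3, 0]
k=2: arr[2] = 1-9 = -8 → [4, 1, -8, 0, 3, 0]
k=3: arr[3] = (-8)-0 = -8 → [4, 1, -8, -8, 3, 0]
k=4: arr[4] = (-8)-3 = -11 → [4, 1, -8, -8, -11, 0]
k=5: arr[5] = (-11)-0 = -11 → [4, 1, -8, -8, -11, -11]
sum = -33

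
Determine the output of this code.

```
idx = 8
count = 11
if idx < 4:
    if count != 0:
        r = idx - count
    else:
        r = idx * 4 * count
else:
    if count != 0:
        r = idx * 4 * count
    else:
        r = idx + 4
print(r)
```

352

idx=8, count=11
idx < 4 is False; count != 0 is True
→ r = idx * 4 * count = 352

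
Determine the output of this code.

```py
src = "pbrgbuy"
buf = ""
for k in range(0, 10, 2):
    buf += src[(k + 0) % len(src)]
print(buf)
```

prbyb

k=0: add src[0]='p' → 'p'
k=2: add src[2]='r' → 'pr'
k=4: add src[4]='b' → 'prb'
k=6: add src[6]='y' → 'prby'
k=8: add src[1]='b' → 'prbyb'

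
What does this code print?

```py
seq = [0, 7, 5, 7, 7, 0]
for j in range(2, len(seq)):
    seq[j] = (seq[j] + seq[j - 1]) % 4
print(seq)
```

j=2: seq[2] = (5+7)%4 = 0 → [0, 7, 0, 7, 7, 0]
j=3: seq[3] = (7+0)%4 = 3 → [0, 7, 0, 3, 7, 0]
j=4: seq[4] = (7+3)%4 = 2 → [0, 7, 0, 3, 2, 0]
j=5: seq[5] = (0+2)%4 = 2 → [0, 7, 0, 3, 2, 2]

[0, 7, 0, 3, 2, 2]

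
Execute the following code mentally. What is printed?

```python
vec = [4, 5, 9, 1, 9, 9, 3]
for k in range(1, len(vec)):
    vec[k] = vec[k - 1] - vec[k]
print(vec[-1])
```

k=1: vec[1] = 4-5 = -1 → [4, -1, 9, 1, 9, 9, 3]
k=2: vec[2] = (-1)-9 = -10 → [4, -1, -10, 1, 9, 9, 3]
k=3: vec[3] = (-10)-1 = -11 → [4, -1, -10, -11, 9, 9, 3]
k=4: vec[4] = (-11)-9 = -20 → [4, -1, -10, -11, -20, 9, 3]
k=5: vec[5] = (-20)-9 = -29 → [4, -1, -10, -11, -20, -29, 3]
k=6: vec[6] = (-29)-3 = -32 → [4, -1, -10, -11, -20, -29, -32]

-32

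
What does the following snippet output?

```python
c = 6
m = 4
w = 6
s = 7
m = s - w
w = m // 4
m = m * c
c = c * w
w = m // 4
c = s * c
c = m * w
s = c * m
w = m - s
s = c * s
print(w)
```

m = 7-6 = 1
w = 1//4 = 0
m = 1*6 = 6
c = 6*0 = 0
w = 6//4 = 1
c = 7*0 = 0
c = 6*1 = 6
s = 6*6 = 36
w = 6-36 = -30
s = 6*36 = 216

-30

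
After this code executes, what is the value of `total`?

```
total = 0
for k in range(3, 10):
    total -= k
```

-42

k=3: total = 0-3 = -3
k=4: total = (-3)-4 = -7
k=5: total = (-7)-5 = -12
k=6: total = (-12)-6 = -18
k=7: total = (-18)-7 = -25
k=8: total = (-25)-8 = -33
k=9: total = (-33)-9 = -42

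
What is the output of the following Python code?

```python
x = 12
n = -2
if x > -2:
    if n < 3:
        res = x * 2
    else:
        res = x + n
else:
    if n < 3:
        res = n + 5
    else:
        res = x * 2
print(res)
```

24

x=12, n=-2
x > -2 is True; n < 3 is True
→ res = x * 2 = 24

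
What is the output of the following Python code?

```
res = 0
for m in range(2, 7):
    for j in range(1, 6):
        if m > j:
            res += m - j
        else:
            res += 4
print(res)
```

75

m=2,j=1: 2>1, res = 0+1 = 1
m=2,j=2: not 2>2, res = 1+4 = 5
m=2,j=3: not 2>3, res = 5+4 = 9
m=2,j=4: not 2>4, res = 9+4 = 13
m=2,j=5: not 2>5, res = 13+4 = 17
m=3,j=1: 3>1, res = 17+2 = 19
m=3,j=2: 3>2, res = 19+1 = 20
m=3,j=3: not 3>3, res = 20+4 = 24
m=3,j=4: not 3>4, res = 24+4 = 28
m=3,j=5: not 3>5, res = 28+4 = 32
m=4,j=1: 4>1, res = 32+3 = 35
m=4,j=2: 4>2, res = 35+2 = 37
m=4,j=3: 4>3, res = 37+1 = 38
m=4,j=4: not 4>4, res = 38+4 = 42
m=4,j=5: not 4>5, res = 42+4 = 46
m=5,j=1: 5>1, res = 46+4 = 50
m=5,j=2: 5>2, res = 50+3 = 53
m=5,j=3: 5>3, res = 53+2 = 55
m=5,j=4: 5>4, res = 55+1 = 56
m=5,j=5: not 5>5, res = 56+4 = 60
m=6,j=1: 6>1, res = 60+5 = 65
m=6,j=2: 6>2, res = 65+4 = 69
m=6,j=3: 6>3, res = 69+3 = 72
m=6,j=4: 6>4, res = 72+2 = 74
m=6,j=5: 6>5, res = 74+1 = 75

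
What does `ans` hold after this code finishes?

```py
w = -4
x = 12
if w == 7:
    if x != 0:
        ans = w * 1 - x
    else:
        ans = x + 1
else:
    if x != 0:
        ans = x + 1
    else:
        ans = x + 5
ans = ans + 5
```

18

w=-4, x=12
w == 7 is False; x != 0 is True
→ ans = x + 1 = 13
ans = 13+5 = 18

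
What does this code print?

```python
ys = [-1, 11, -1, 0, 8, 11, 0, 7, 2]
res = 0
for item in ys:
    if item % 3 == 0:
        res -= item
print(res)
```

item=-1: not %3==0
item=11: not %3==0
item=-1: not %3==0
item=0: %3==0, res = 0-0 = 0
item=8: not %3==0
item=11: not %3==0
item=0: %3==0, res = 0-0 = 0
item=7: not %3==0
item=2: not %3==0

0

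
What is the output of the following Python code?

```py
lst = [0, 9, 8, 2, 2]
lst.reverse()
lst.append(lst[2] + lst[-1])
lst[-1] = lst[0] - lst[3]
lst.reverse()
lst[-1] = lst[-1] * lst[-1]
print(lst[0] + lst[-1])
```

reverse → [2, 2, 8, 9, 0]
append lst[2]+lst[-1] = 8+0 = 8 → [2, 2, 8, 9, 0, 8]
lst[-1] = lst[0]-lst[3] = 2-9 = -7 → [2, 2, 8, 9, 0, -7]
reverse → [-7, 0, 9, 8, 2, 2]
lst[-1] = lst[-1]*lst[-1] = 2*2 = 4 → [-7, 0, 9, 8, 2, 4]
lst[0]+lst[-1] = (-7)+4 = -3

-3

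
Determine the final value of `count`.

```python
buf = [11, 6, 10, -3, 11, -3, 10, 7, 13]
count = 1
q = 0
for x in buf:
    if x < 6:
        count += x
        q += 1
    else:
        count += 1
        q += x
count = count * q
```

x=11: not <6, count = 1+1 = 2; q=11
x=6: not <6, count = 2+1 = 3; q=17
x=10: not <6, count = 3+1 = 4; q=27
x=-3: <6, count = 4+(-3) = 1; q=28
x=11: not <6, count = 1+1 = 2; q=39
x=-3: <6, count = 2+(-3) = -1; q=40
x=10: not <6, count = (-1)+1 = 0; q=50
x=7: not <6, count = 0+1 = 1; q=57
x=13: not <6, count = 1+1 = 2; q=70
count*q = 2*70 = 140

140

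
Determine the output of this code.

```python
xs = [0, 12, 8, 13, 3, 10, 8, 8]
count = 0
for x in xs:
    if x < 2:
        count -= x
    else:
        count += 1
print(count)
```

7

x=0: <2, count = 0-0 = 0
x=12: not <2, count = 0+1 = 1
x=8: not <2, count = 1+1 = 2
x=13: not <2, count = 2+1 = 3
x=3: not <2, count = 3+1 = 4
x=10: not <2, count = 4+1 = 5
x=8: not <2, count = 5+1 = 6
x=8: not <2, count = 6+1 = 7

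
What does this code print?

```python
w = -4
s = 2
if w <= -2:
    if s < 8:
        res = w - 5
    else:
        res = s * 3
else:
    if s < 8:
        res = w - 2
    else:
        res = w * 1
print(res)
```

w=-4, s=2
w <= -2 is True; s < 8 is True
→ res = w - 5 = -9

-9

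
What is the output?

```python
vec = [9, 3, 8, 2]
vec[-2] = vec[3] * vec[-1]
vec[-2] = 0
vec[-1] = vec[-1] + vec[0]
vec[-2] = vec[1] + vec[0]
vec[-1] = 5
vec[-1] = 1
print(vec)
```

vec[-2] = vec[3]*vec[-1] = 2*2 = 4 → [9, 3, 4, 2]
vec[-2] = 0 → [9, 3, 0, 2]
vec[-1] = vec[-1]+vec[0] = 2+9 = 11 → [9, 3, 0, 11]
vec[-2] = vec[1]+vec[0] = 3+9 = 12 → [9, 3, 12, 11]
vec[-1] = 5 → [9, 3, 12, 5]
vec[-1] = 1 → [9, 3, 12, 1]

[9, 3, 12, 1]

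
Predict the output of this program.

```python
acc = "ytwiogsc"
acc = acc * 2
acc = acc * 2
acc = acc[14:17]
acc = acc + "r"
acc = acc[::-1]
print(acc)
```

repeat ×2 → 'ytwiogscytwiogsc'
repeat ×2 → 'ytwiogscytwiogscytwiogscytwiogsc'
slice [14:17] → 'scy'
+ 'r' → 'scyr'
reverse → 'rycs'

rycs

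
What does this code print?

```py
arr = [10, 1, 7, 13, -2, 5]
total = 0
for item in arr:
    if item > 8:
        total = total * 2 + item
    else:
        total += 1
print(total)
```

39

item=10: >8, total = 0*2+10 = 10
item=1: not >8, total = 10+1 = 11
item=7: not >8, total = 11+1 = 12
item=13: >8, total = 12*2+13 = 37
item=-2: not >8, total = 37+1 = 38
item=5: not >8, total = 38+1 = 39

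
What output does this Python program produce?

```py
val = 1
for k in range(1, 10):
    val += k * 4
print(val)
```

181

k=1: val = 1+1*4 = 5
k=2: val = 5+2*4 = 13
k=3: val = 13+3*4 = 25
k=4: val = 25+4*4 = 41
k=5: val = 41+5*4 = 61
k=6: val = 61+6*4 = 85
k=7: val = 85+7*4 = 113
k=8: val = 113+8*4 = 145
k=9: val = 145+9*4 = 181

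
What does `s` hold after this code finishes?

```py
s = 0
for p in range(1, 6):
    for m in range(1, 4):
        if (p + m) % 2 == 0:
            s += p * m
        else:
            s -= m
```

p=1,m=1: even sum, s = 0+1 = 1
p=1,m=2: odd sum, s = 1-2 = -1
p=1,m=3: even sum, s = (-1)+3 = 2
p=2,m=1: odd sum, s = 2-1 = 1
p=2,m=2: even sum, s = 1+4 = 5
p=2,m=3: odd sum, s = 5-3 = 2
p=3,m=1: even sum, s = 2+3 = 5
p=3,m=2: odd sum, s = 5-2 = 3
p=3,m=3: even sum, s = 3+9 = 12
p=4,m=1: odd sum, s = 12-1 = 11
p=4,m=2: even sum, s = 11+8 = 19
p=4,m=3: odd sum, s = 19-3 = 16
p=5,m=1: even sum, s = 16+5 = 21
p=5,m=2: odd sum, s = 21-2 = 19
p=5,m=3: even sum, s = 19+15 = 34

34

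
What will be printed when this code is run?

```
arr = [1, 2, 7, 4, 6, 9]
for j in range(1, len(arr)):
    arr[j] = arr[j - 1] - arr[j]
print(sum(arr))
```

j=1: arr[1] = 1-2 = -1 → [1, -1, 7, 4, 6, 9]
j=2: arr[2] = (-1)-7 = -8 → [1, -1, -8, 4, 6, 9]
j=3: arr[3] = (-8)-4 = -12 → [1, -1, -8, -12, 6, 9]
j=4: arr[4] = (-12)-6 = -18 → [1, -1, -8, -12, -18, 9]
j=5: arr[5] = (-18)-9 = -27 → [1, -1, -8, -12, -18, -27]
sum = -65

-65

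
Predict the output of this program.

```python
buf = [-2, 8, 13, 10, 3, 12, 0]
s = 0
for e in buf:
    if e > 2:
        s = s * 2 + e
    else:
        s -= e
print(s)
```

e=-2: not >2, s = 0-(-2) = 2
e=8: >2, s = 2*2+8 = 12
e=13: >2, s = 12*2+13 = 37
e=10: >2, s = 37*2+10 = 84
e=3: >2, s = 84*2+3 = 171
e=12: >2, s = 171*2+12 = 354
e=0: not >2, s = 354-0 = 354

354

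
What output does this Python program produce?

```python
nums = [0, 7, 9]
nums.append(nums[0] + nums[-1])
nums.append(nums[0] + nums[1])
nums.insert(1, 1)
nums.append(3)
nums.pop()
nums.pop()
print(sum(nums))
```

26

append nums[0]+nums[-1] = 0+9 = 9 → [0, 7, 9, 9]
append nums[0]+nums[1] = 0+7 = 7 → [0, 7, 9, 9, 7]
insert 1 at 1 → [0, 1, 7, 9, 9, 7]
append 3 → [0, 1, 7, 9, 9, 7, 3]
pop() removes 3 → [0, 1, 7, 9, 9, 7]
pop() removes 7 → [0, 1, 7, 9, 9]
sum = 26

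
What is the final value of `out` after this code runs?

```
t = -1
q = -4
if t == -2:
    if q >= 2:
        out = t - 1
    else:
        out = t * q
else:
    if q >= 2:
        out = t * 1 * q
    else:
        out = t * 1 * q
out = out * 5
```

t=-1, q=-4
t == -2 is False; q >= 2 is False
→ out = t * 1 * q = 4
out = 4*5 = 20

20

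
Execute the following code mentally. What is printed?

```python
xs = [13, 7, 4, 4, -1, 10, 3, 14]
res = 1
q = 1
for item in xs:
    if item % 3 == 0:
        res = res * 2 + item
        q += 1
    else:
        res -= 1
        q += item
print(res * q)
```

item=13: not %3==0, res = 1-1 = 0; q=14
item=7: not %3==0, res = 0-1 = -1; q=21
item=4: not %3==0, res = (-1)-1 = -2; q=25
item=4: not %3==0, res = (-2)-1 = -3; q=29
item=-1: not %3==0, res = (-3)-1 = -4; q=28
item=10: not %3==0, res = (-4)-1 = -5; q=38
item=3: %3==0, res = (-5)*2+3 = -7; q=39
item=14: not %3==0, res = (-7)-1 = -8; q=53
res*q = (-8)*53 = -424

-424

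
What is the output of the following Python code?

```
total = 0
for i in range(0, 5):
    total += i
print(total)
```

10

i=0: total = 0+0 = 0
i=1: total = 0+1 = 1
i=2: total = 1+2 = 3
i=3: total = 3+3 = 6
i=4: total = 6+4 = 10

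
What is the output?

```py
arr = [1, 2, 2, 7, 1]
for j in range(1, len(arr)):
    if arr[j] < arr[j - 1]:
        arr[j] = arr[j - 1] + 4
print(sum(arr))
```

23

j=1: 2>=1, unchanged → [1, 2, 2, 7, 1]
j=2: 2>=2, unchanged → [1, 2, 2, 7, 1]
j=3: 7>=2, unchanged → [1, 2, 2, 7, 1]
j=4: 1<7, arr[4] = 7+4 = 11 → [1, 2, 2, 7, 11]
sum = 23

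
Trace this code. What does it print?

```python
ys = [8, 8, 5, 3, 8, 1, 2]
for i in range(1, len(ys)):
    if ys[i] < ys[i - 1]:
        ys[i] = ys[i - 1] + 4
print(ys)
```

i=1: 8>=8, unchanged → [8, 8, 5, 3, 8, 1, 2]
i=2: 5<8, ys[2] = 8+4 = 12 → [8, 8, 12, 3, 8, 1, 2]
i=3: 3<12, ys[3] = 12+4 = 16 → [8, 8, 12, 16, 8, 1, 2]
i=4: 8<16, ys[4] = 16+4 = 20 → [8, 8, 12, 16, 20, 1, 2]
i=5: 1<20, ys[5] = 20+4 = 24 → [8, 8, 12, 16, 20, 24, 2]
i=6: 2<24, ys[6] = 24+4 = 28 → [8, 8, 12, 16, 20, 24, 28]

[8, 8, 12, 16, 20, 24, 28]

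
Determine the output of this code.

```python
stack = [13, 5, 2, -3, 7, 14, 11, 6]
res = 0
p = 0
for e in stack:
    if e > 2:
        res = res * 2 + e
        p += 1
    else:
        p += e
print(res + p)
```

e=13: >2, res = 0*2+13 = 13; p=1
e=5: >2, res = 13*2+5 = 31; p=2
e=2: not >2; p=4
e=-3: not >2; p=1
e=7: >2, res = 31*2+7 = 69; p=2
e=14: >2, res = 69*2+14 = 152; p=3
e=11: >2, res = 152*2+11 = 315; p=4
e=6: >2, res = 315*2+6 = 636; p=5
res+p = 636+5 = 641

641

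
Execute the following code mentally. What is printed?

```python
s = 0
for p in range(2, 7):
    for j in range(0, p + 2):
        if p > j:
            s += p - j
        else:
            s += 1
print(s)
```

65

p=2,j=0: 2>0, s = 0+2 = 2
p=2,j=1: 2>1, s = 2+1 = 3
p=2,j=2: not 2>2, s = 3+1 = 4
p=2,j=3: not 2>3, s = 4+1 = 5
p=3,j=0: 3>0, s = 5+3 = 8
p=3,j=1: 3>1, s = 8+2 = 10
p=3,j=2: 3>2, s = 10+1 = 11
p=3,j=3: not 3>3, s = 11+1 = 12
p=3,j=4: not 3>4, s = 12+1 = 13
p=4,j=0: 4>0, s = 13+4 = 17
p=4,j=1: 4>1, s = 17+3 = 20
p=4,j=2: 4>2, s = 20+2 = 22
p=4,j=3: 4>3, s = 22+1 = 23
p=4,j=4: not 4>4, s = 23+1 = 24
p=4,j=5: not 4>5, s = 24+1 = 25
p=5,j=0: 5>0, s = 25+5 = 30
p=5,j=1: 5>1, s = 30+4 = 34
p=5,j=2: 5>2, s = 34+3 = 37
p=5,j=3: 5>3, s = 37+2 = 39
p=5,j=4: 5>4, s = 39+1 = 40
p=5,j=5: not 5>5, s = 40+1 = 41
p=5,j=6: not 5>6, s = 41+1 = 42
p=6,j=0: 6>0, s = 42+6 = 48
p=6,j=1: 6>1, s = 48+5 = 53
p=6,j=2: 6>2, s = 53+4 = 57
p=6,j=3: 6>3, s = 57+3 = 60
p=6,j=4: 6>4, s = 60+2 = 62
p=6,j=5: 6>5, s = 62+1 = 63
p=6,j=6: not 6>6, s = 63+1 = 64
p=6,j=7: not 6>7, s = 64+1 = 65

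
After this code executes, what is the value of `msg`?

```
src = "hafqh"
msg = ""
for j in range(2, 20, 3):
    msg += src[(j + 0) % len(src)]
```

j=2: add src[2]='f' → 'f'
j=5: add src[0]='h' → 'fh'
j=8: add src[3]='q' → 'fhq'
j=11: add src[1]='a' → 'fhqa'
j=14: add src[4]='h' → 'fhqah'
j=17: add src[2]='f' → 'fhqahf'

'fhqahf'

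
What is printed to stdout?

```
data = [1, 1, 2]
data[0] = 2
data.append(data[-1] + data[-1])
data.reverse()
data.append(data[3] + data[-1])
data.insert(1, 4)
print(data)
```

[4, 4, 2, 1, 2, 4]

data[0] = 2 → [2, 1, 2]
append data[-1]+data[-1] = 2+2 = 4 → [2, 1, 2, 4]
reverse → [4, 2, 1, 2]
append data[3]+data[-1] = 2+2 = 4 → [4, 2, 1, 2, 4]
insert 4 at 1 → [4, 4, 2, 1, 2, 4]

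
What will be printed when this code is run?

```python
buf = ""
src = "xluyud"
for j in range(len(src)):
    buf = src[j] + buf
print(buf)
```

j=0: prepend 'x' → 'x'
j=1: prepend 'l' → 'lx'
j=2: prepend 'u' → 'ulx'
j=3: prepend 'y' → 'yulx'
j=4: prepend 'u' → 'uyulx'
j=5: prepend 'd' → 'duyulx'

duyulx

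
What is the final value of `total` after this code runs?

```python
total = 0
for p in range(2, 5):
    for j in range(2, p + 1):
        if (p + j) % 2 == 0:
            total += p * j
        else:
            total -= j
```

p=2,j=2: even sum, total = 0+4 = 4
p=3,j=2: odd sum, total = 4-2 = 2
p=3,j=3: even sum, total = 2+9 = 11
p=4,j=2: even sum, total = 11+8 = 19
p=4,j=3: odd sum, total = 19-3 = 16
p=4,j=4: even sum, total = 16+16 = 32

32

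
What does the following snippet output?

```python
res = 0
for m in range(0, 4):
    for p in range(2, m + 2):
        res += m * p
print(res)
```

m=1,p=2: res = 0+2 = 2
m=2,p=2: res = 2+4 = 6
m=2,p=3: res = 6+6 = 12
m=3,p=2: res = 12+6 = 18
m=3,p=3: res = 18+9 = 27
m=3,p=4: res = 27+12 = 39

39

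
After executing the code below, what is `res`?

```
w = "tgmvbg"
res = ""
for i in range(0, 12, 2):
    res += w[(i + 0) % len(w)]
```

i=0: add w[0]='t' → 't'
i=2: add w[2]='m' → 'tm'
i=4: add w[4]='b' → 'tmb'
i=6: add w[0]='t' → 'tmbt'
i=8: add w[2]='m' → 'tmbtm'
i=10: add w[4]='b' → 'tmbtmb'

'tmbtmb'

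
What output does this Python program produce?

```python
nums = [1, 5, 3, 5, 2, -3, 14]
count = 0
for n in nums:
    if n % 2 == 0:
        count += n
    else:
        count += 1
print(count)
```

21

n=1: not even, count = 0+1 = 1
n=5: not even, count = 1+1 = 2
n=3: not even, count = 2+1 = 3
n=5: not even, count = 3+1 = 4
n=2: even, count = 4+2 = 6
n=-3: not even, count = 6+1 = 7
n=14: even, count = 7+14 = 21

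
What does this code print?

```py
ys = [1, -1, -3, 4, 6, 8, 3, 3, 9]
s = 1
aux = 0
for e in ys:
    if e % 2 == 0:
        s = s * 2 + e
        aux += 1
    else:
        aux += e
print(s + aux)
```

59

e=1: not even; aux=1
e=-1: not even; aux=0
e=-3: not even; aux=-3
e=4: even, s = 1*2+4 = 6; aux=-2
e=6: even, s = 6*2+6 = 18; aux=-1
e=8: even, s = 18*2+8 = 44; aux=0
e=3: not even; aux=3
e=3: not even; aux=6
e=9: not even; aux=15
s+aux = 44+15 = 59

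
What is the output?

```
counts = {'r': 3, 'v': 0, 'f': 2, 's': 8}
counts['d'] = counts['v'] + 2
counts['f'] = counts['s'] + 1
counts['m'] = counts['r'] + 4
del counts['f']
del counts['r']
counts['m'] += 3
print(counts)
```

{'v': 0, 's': 8, 'd': 2, 'm': 10}

counts['d'] = counts['v']+2 = 2 → {'r': 3, 'v': 0, 'f': 2, 's': 8, 'd': 2}
counts['f'] = counts['s']+1 = 9 → {'r': 3, 'v': 0, 'f': 9, 's': 8, 'd': 2}
counts['m'] = counts['r']+4 = 7 → {'r': 3, 'v': 0, 'f': 9, 's': 8, 'd': 2, 'm': 7}
del 'f' → {'r': 3, 'v': 0, 's': 8, 'd': 2, 'm': 7}
del 'r' → {'v': 0, 's': 8, 'd': 2, 'm': 7}
counts['m'] = 7+3 = 10 → {'v': 0, 's': 8, 'd': 2, 'm': 10}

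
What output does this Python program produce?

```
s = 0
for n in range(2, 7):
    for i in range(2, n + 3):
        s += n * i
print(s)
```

485

n=2,i=2: s = 0+4 = 4
n=2,i=3: s = 4+6 = 10
n=2,i=4: s = 10+8 = 18
n=3,i=2: s = 18+6 = 24
n=3,i=3: s = 24+9 = 33
n=3,i=4: s = 33+12 = 45
n=3,i=5: s = 45+15 = 60
n=4,i=2: s = 60+8 = 68
n=4,i=3: s = 68+12 = 80
n=4,i=4: s = 80+16 = 96
n=4,i=5: s = 96+20 = 116
n=4,i=6: s = 116+24 = 140
n=5,i=2: s = 140+10 = 150
n=5,i=3: s = 150+15 = 165
n=5,i=4: s = 165+20 = 185
n=5,i=5: s = 185+25 = 210
n=5,i=6: s = 210+30 = 240
n=5,i=7: s = 240+35 = 275
n=6,i=2: s = 275+12 = 287
n=6,i=3: s = 287+18 = 305
n=6,i=4: s = 305+24 = 329
n=6,i=5: s = 329+30 = 359
n=6,i=6: s = 359+36 = 395
n=6,i=7: s = 395+42 = 437
n=6,i=8: s = 437+48 = 485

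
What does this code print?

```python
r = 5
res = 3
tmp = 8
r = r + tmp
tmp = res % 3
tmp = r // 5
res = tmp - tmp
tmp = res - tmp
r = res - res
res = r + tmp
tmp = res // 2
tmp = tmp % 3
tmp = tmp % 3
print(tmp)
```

r = 5+8 = 13
tmp = 3%3 = 0
tmp = 13//5 = 2
res = 2-2 = 0
tmp = 0-2 = -2
r = 0-0 = 0
res = 0+(-2) = -2
tmp = (-2)//2 = -1
tmp = (-1)%3 = 2
tmp = 2%3 = 2

2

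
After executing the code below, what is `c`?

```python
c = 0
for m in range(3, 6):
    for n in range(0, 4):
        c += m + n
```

m=3,n=0: c = 0+3 = 3
m=3,n=1: c = 3+4 = 7
m=3,n=2: c = 7+5 = 12
m=3,n=3: c = 12+6 = 18
m=4,n=0: c = 18+4 = 22
m=4,n=1: c = 22+5 = 27
m=4,n=2: c = 27+6 = 33
m=4,n=3: c = 33+7 = 40
m=5,n=0: c = 40+5 = 45
m=5,n=1: c = 45+6 = 51
m=5,n=2: c = 51+7 = 58
m=5,n=3: c = 58+8 = 66

66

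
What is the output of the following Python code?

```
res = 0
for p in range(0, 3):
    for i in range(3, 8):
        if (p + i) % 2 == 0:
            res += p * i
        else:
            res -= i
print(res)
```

p=0,i=3: odd sum, res = 0-3 = -3
p=0,i=4: even sum, res = (-3)+0 = -3
p=0,i=5: odd sum, res = (-3)-5 = -8
p=0,i=6: even sum, res = (-8)+0 = -8
p=0,i=7: odd sum, res = (-8)-7 = -15
p=1,i=3: even sum, res = (-15)+3 = -12
p=1,i=4: odd sum, res = (-12)-4 = -16
p=1,i=5: even sum, res = (-16)+5 = -11
p=1,i=6: odd sum, res = (-11)-6 = -17
p=1,i=7: even sum, res = (-17)+7 = -10
p=2,i=3: odd sum, res = (-10)-3 = -13
p=2,i=4: even sum, res = (-13)+8 = -5
p=2,i=5: odd sum, res = (-5)-5 = -10
p=2,i=6: even sum, res = (-10)+12 = 2
p=2,i=7: odd sum, res = 2-7 = -5

-5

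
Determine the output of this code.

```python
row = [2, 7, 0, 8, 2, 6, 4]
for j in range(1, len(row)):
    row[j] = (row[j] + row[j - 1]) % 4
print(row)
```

[2, 1, 1, 1, 3, 1, 1]

j=1: row[1] = (7+2)%4 = 1 → [2, 1, 0, 8, 2, 6, 4]
j=2: row[2] = (0+1)%4 = 1 → [2, 1, 1, 8, 2, 6, 4]
j=3: row[3] = (8+1)%4 = 1 → [2, 1, 1, 1, 2, 6, 4]
j=4: row[4] = (2+1)%4 = 3 → [2, 1, 1, 1, 3, 6, 4]
j=5: row[5] = (6+3)%4 = 1 → [2, 1, 1, 1, 3, 1, 4]
j=6: row[6] = (4+1)%4 = 1 → [2, 1, 1, 1, 3, 1, 1]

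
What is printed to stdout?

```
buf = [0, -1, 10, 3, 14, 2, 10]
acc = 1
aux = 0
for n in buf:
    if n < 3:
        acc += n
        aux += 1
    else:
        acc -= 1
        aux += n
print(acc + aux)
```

38

n=0: <3, acc = 1+0 = 1; aux=1
n=-1: <3, acc = 1+(-1) = 0; aux=2
n=10: not <3, acc = 0-1 = -1; aux=12
n=3: not <3, acc = (-1)-1 = -2; aux=15
n=14: not <3, acc = (-2)-1 = -3; aux=29
n=2: <3, acc = (-3)+2 = -1; aux=30
n=10: not <3, acc = (-1)-1 = -2; aux=40
acc+aux = (-2)+40 = 38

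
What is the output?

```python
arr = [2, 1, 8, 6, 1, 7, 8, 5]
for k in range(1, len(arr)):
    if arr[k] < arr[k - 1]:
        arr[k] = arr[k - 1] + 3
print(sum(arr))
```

k=1: 1<2, arr[1] = 2+3 = 5 → [2, 5, 8, 6, 1, 7, 8, 5]
k=2: 8>=5, unchanged → [2, 5, 8, 6, 1, 7, 8, 5]
k=3: 6<8, arr[3] = 8+3 = 11 → [2, 5, 8, 11, 1, 7, 8, 5]
k=4: 1<11, arr[4] = 11+3 = 14 → [2, 5, 8, 11, 14, 7, 8, 5]
k=5: 7<14, arr[5] = 14+3 = 17 → [2, 5, 8, 11, 14, 17, 8, 5]
k=6: 8<17, arr[6] = 17+3 = 20 → [2, 5, 8, 11, 14, 17, 20, 5]
k=7: 5<20, arr[7] = 20+3 = 23 → [2, 5, 8, 11, 14, 17, 20, 23]
sum = 100

100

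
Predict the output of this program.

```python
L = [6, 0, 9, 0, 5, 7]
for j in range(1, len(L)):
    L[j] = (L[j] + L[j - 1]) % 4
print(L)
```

[6, 2, 3, 3, 0, 3]

j=1: L[1] = (0+6)%4 = 2 → [6, 2, 9, 0, 5, 7]
j=2: L[2] = (9+2)%4 = 3 → [6, 2, 3, 0, 5, 7]
j=3: L[3] = (0+3)%4 = 3 → [6, 2, 3, 3, 5, 7]
j=4: L[4] = (5+3)%4 = 0 → [6, 2, 3, 3, 0, 7]
j=5: L[5] = (7+0)%4 = 3 → [6, 2, 3, 3, 0, 3]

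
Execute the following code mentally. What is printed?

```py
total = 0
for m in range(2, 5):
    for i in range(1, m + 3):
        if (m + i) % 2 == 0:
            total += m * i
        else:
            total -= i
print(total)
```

68

m=2,i=1: odd sum, total = 0-1 = -1
m=2,i=2: even sum, total = (-1)+4 = 3
m=2,i=3: odd sum, total = 3-3 = 0
m=2,i=4: even sum, total = 0+8 = 8
m=3,i=1: even sum, total = 8+3 = 11
m=3,i=2: odd sum, total = 11-2 = 9
m=3,i=3: even sum, total = 9+9 = 18
m=3,i=4: odd sum, total = 18-4 = 14
m=3,i=5: even sum, total = 14+15 = 29
m=4,i=1: odd sum, total = 29-1 = 28
m=4,i=2: even sum, total = 28+8 = 36
m=4,i=3: odd sum, total = 36-3 = 33
m=4,i=4: even sum, total = 33+16 = 49
m=4,i=5: odd sum, total = 49-5 = 44
m=4,i=6: even sum, total = 44+24 = 68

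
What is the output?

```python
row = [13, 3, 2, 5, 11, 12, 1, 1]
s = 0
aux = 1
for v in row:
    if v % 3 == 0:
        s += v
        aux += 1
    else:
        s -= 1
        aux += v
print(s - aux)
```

-27

v=13: not %3==0, s = 0-1 = -1; aux=14
v=3: %3==0, s = (-1)+3 = 2; aux=15
v=2: not %3==0, s = 2-1 = 1; aux=17
v=5: not %3==0, s = 1-1 = 0; aux=22
v=11: not %3==0, s = 0-1 = -1; aux=33
v=12: %3==0, s = (-1)+12 = 11; aux=34
v=1: not %3==0, s = 11-1 = 10; aux=35
v=1: not %3==0, s = 10-1 = 9; aux=36
s-aux = 9-36 = -27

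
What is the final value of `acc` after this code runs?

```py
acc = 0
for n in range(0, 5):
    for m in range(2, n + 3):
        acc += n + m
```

90

n=0,m=2: acc = 0+2 = 2
n=1,m=2: acc = 2+3 = 5
n=1,m=3: acc = 5+4 = 9
n=2,m=2: acc = 9+4 = 13
n=2,m=3: acc = 13+5 = 18
n=2,m=4: acc = 18+6 = 24
n=3,m=2: acc = 24+5 = 29
n=3,m=3: acc = 29+6 = 35
n=3,m=4: acc = 35+7 = 42
n=3,m=5: acc = 42+8 = 50
n=4,m=2: acc = 50+6 = 56
n=4,m=3: acc = 56+7 = 63
n=4,m=4: acc = 63+8 = 71
n=4,m=5: acc = 71+9 = 80
n=4,m=6: acc = 80+10 = 90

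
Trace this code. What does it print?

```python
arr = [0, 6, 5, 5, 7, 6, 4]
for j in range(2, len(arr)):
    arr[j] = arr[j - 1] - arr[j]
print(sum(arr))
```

j=2: arr[2] = 6-5 = 1 → [0, 6, 1, 5, 7, 6, 4]
j=3: arr[3] = 1-5 = -4 → [0, 6, 1, -4, 7, 6, 4]
j=4: arr[4] = (-4)-7 = -11 → [0, 6, 1, -4, -11, 6, 4]
j=5: arr[5] = (-11)-6 = -17 → [0, 6, 1, -4, -11, -17, 4]
j=6: arr[6] = (-17)-4 = -21 → [0, 6, 1, -4, -11, -17, -21]
sum = -46

-46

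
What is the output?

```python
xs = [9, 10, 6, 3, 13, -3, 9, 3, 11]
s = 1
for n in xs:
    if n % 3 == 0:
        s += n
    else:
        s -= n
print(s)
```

n=9: %3==0, s = 1+9 = 10
n=10: not %3==0, s = 10-10 = 0
n=6: %3==0, s = 0+6 = 6
n=3: %3==0, s = 6+3 = 9
n=13: not %3==0, s = 9-13 = -4
n=-3: %3==0, s = (-4)+(-3) = -7
n=9: %3==0, s = (-7)+9 = 2
n=3: %3==0, s = 2+3 = 5
n=11: not %3==0, s = 5-11 = -6

-6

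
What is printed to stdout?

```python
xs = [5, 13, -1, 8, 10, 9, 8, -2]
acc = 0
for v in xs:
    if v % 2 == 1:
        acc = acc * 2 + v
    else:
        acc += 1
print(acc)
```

v=5: odd, acc = 0*2+5 = 5
v=13: odd, acc = 5*2+13 = 23
v=-1: odd, acc = 23*2+(-1) = 45
v=8: not odd, acc = 45+1 = 46
v=10: not odd, acc = 46+1 = 47
v=9: odd, acc = 47*2+9 = 103
v=8: not odd, acc = 103+1 = 104
v=-2: not odd, acc = 104+1 = 105

105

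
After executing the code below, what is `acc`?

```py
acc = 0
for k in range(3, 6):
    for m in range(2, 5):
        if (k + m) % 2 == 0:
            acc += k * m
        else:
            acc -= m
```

k=3,m=2: odd sum, acc = 0-2 = -2
k=3,m=3: even sum, acc = (-2)+9 = 7
k=3,m=4: odd sum, acc = 7-4 = 3
k=4,m=2: even sum, acc = 3+8 = 11
k=4,m=3: odd sum, acc = 11-3 = 8
k=4,m=4: even sum, acc = 8+16 = 24
k=5,m=2: odd sum, acc = 24-2 = 22
k=5,m=3: even sum, acc = 22+15 = 37
k=5,m=4: odd sum, acc = 37-4 = 33

33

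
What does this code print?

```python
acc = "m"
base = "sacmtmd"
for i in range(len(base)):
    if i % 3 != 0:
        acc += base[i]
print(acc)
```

i=0: skip
i=1: add 'a' → 'ma'
i=2: add 'c' → 'mac'
i=3: skip
i=4: add 't' → 'mact'
i=5: add 'm' → 'mactm'
i=6: skip

mactm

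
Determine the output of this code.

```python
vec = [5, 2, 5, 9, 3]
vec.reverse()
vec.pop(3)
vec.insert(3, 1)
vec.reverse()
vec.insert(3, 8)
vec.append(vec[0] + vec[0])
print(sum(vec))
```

reverse → [3, 9, 5, 2, 5]
pop(3) removes 2 → [3, 9, 5, 5]
insert 1 at 3 → [3, 9, 5, 1, 5]
reverse → [5, 1, 5, 9, 3]
insert 8 at 3 → [5, 1, 5, 8, 9, 3]
append vec[0]+vec[0] = 5+5 = 10 → [5, 1, 5, 8, 9, 3, 10]
sum = 41

41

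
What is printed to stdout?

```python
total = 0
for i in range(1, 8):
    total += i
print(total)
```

28

i=1: total = 0+1 = 1
i=2: total = 1+2 = 3
i=3: total = 3+3 = 6
i=4: total = 6+4 = 10
i=5: total = 10+5 = 15
i=6: total = 15+6 = 21
i=7: total = 21+7 = 28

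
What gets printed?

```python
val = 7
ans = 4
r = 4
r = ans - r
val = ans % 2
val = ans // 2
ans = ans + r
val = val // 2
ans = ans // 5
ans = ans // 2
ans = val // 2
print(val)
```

1

r = 4-4 = 0
val = 4%2 = 0
val = 4//2 = 2
ans = 4+0 = 4
val = 2//2 = 1
ans = 4//5 = 0
ans = 0//2 = 0
ans = 1//2 = 0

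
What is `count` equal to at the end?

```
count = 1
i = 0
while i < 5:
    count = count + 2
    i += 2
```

i=0: count = 1+2 = 3
i=2: count = 3+2 = 5
i=4: count = 5+2 = 7

7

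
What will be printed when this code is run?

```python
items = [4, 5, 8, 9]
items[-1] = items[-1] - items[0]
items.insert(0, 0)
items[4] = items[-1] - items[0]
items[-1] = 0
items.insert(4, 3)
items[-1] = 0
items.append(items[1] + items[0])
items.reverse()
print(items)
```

[4, 0, 3, 8, 5, 4, 0]

items[-1] = items[-1]-items[0] = 9-4 = 5 → [4, 5, 8, 5]
insert 0 at 0 → [0, 4, 5, 8, 5]
items[4] = items[-1]-items[0] = 5-0 = 5 → [0, 4, 5, 8, 5]
items[-1] = 0 → [0, 4, 5, 8, 0]
insert 3 at 4 → [0, 4, 5, 8, 3, 0]
items[-1] = 0 → [0, 4, 5, 8, 3, 0]
append items[1]+items[0] = 4+0 = 4 → [0, 4, 5, 8, 3, 0, 4]
reverse → [4, 0, 3, 8, 5, 4, 0]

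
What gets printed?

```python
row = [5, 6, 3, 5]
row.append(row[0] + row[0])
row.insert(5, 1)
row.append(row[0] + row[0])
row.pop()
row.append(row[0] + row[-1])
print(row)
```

[5, 6, 3, 5, 10, 1, 6]

append row[0]+row[0] = 5+5 = 10 → [5, 6, 3, 5, 10]
insert 1 at 5 → [5, 6, 3, 5, 10, 1]
append row[0]+row[0] = 5+5 = 10 → [5, 6, 3, 5, 10, 1, 10]
pop() removes 10 → [5, 6, 3, 5, 10, 1]
append row[0]+row[-1] = 5+1 = 6 → [5, 6, 3, 5, 10, 1, 6]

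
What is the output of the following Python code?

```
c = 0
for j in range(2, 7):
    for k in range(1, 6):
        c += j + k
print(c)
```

j=2,k=1: c = 0+3 = 3
j=2,k=2: c = 3+4 = 7
j=2,k=3: c = 7+5 = 12
j=2,k=4: c = 12+6 = 18
j=2,k=5: c = 18+7 = 25
j=3,k=1: c = 25+4 = 29
j=3,k=2: c = 29+5 = 34
j=3,k=3: c = 34+6 = 40
j=3,k=4: c = 40+7 = 47
j=3,k=5: c = 47+8 = 55
j=4,k=1: c = 55+5 = 60
j=4,k=2: c = 60+6 = 66
j=4,k=3: c = 66+7 = 73
j=4,k=4: c = 73+8 = 81
j=4,k=5: c = 81+9 = 90
j=5,k=1: c = 90+6 = 96
j=5,k=2: c = 96+7 = 103
j=5,k=3: c = 103+8 = 111
j=5,k=4: c = 111+9 = 120
j=5,k=5: c = 120+10 = 130
j=6,k=1: c = 130+7 = 137
j=6,k=2: c = 137+8 = 145
j=6,k=3: c = 145+9 = 154
j=6,k=4: c = 154+10 = 164
j=6,k=5: c = 164+11 = 175

175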